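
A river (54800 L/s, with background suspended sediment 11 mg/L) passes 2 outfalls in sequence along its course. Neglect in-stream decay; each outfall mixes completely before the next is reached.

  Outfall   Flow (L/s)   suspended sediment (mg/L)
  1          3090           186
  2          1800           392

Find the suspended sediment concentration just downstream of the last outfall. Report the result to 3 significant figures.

31.5 mg/L

Below outfall 1: Q → 57890 L/s, C = (54800·11.00 + 3090·186.0)/57890 = 20.34 mg/L.
Below outfall 2: Q → 59690 L/s, C = (57890·20.34 + 1800·392.0)/59690 = 31.55 mg/L.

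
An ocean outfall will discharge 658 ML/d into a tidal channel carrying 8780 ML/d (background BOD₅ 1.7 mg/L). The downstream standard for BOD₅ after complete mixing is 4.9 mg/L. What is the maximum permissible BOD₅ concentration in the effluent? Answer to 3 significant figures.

At the limit, (Qr·Cr + Qe·Cₑ)/(Qr + Qe) = 4.9:
Cₑ = (9438·4.9 − 8780·1.700) / 658.0 = 47.60 mg/L.

47.6 mg/L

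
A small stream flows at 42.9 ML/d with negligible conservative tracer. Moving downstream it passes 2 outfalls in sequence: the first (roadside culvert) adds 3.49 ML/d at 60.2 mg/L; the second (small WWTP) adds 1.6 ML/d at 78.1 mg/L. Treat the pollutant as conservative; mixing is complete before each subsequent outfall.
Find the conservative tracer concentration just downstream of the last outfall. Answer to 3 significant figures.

6.98 mg/L

After outfall 1: Q = 42.90 + 3.490 = 46.39 ML/d; C = (42.90·0 + 3.490·60.20)/46.39 = 4.529 mg/L.
After outfall 2: Q = 46.39 + 1.600 = 47.99 ML/d; C = (46.39·4.529 + 1.600·78.10)/47.99 = 6.982 mg/L.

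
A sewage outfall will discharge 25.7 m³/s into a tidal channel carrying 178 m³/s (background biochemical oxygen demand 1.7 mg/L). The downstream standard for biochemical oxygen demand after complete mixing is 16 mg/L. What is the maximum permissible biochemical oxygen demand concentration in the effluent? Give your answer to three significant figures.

115 mg/L

At the limit, (Qr·Cr + Qe·Cₑ)/(Qr + Qe) = 16:
Cₑ = (203.7·16 − 178.0·1.700) / 25.70 = 115.0 mg/L.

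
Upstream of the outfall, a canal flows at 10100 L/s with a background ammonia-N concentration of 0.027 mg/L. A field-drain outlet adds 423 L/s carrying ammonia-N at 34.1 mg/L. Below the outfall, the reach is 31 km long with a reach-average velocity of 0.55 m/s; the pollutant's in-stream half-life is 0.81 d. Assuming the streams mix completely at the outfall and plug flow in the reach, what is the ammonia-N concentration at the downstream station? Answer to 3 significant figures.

Conservation of mass: C = (10100·0.02700 + 423.0·34.10) / 10520 = 14700/10520 = 1.397 mg/L.
Travel time t = 31·1000 / 0.55 = 56360 s = 15.66 h.
Half-life 0.81 d → k = ln 2 / 0.81 = 0.8557 d⁻¹.
Applying C = C₀e^(−kt): 1.397 × 0.5722 = 0.7992 mg/L.

0.799 mg/L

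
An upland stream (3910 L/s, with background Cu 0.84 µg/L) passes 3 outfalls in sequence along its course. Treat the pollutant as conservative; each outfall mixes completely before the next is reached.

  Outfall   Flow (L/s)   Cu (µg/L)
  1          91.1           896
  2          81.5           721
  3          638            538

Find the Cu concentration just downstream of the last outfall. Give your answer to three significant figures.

Outfall 1: combined Q = 4001 L/s; C = (3910·0.8400 + 91.10·896.0)/4001 = 21.22 µg/L.
Outfall 2: combined Q = 4083 L/s; C = (4001·21.22 + 81.50·721.0)/4083 = 35.19 µg/L.
Outfall 3: combined Q = 4721 L/s; C = (4083·35.19 + 638.0·538.0)/4721 = 103.1 µg/L.

103 µg/L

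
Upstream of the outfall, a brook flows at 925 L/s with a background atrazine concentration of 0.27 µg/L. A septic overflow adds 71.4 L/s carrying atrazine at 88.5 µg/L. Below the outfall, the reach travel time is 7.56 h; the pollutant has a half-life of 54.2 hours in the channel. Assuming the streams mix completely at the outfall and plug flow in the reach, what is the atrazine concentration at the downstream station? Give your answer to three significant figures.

5.98 µg/L

Mass balance: C = (925.0·0.2700 + 71.40·88.50) / 996.4 = 6569/996.4 = 6.592 µg/L.
Half-life 54.2 h → k = ln 2 / 54.2 = 0.01279 h⁻¹ = 0.3069 d⁻¹.
First-order decay: C = 6.592·exp(−k·t) = 6.592·0.9078 = 5.985 µg/L.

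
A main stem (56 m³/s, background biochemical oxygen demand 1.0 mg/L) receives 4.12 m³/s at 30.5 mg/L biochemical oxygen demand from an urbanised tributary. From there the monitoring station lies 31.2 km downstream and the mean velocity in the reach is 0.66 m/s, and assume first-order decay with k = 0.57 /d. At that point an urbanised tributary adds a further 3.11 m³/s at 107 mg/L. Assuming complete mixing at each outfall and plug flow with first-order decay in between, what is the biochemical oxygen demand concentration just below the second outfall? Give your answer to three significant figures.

Mixed concentration C = ΣQC/ΣQ = (56.00·1.000 + 4.120·30.50) / 60.12 = 181.7/60.12 = 3.022 mg/L; combined flow 60.12 m³/s.
Travel time t = 31.2·1000 / 0.66 = 47270 s = 13.13 h.
Applying C = C₀e^(−kt): 3.022 × 0.7321 = 2.212 mg/L.
At the second outfall, C = (60.12·2.212 + 3.110·107.0) / (60.12 + 3.110) = 7.366 mg/L.

7.37 mg/L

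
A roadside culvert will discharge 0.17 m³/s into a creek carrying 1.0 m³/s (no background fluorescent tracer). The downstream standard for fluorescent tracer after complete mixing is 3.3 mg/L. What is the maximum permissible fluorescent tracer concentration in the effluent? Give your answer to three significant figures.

At the limit, (Qr·Cr + Qe·Cₑ)/(Qr + Qe) = 3.3:
Cₑ = (1.170·3.3 − 1.000·0) / 0.1700 = 22.71 mg/L.

22.7 mg/L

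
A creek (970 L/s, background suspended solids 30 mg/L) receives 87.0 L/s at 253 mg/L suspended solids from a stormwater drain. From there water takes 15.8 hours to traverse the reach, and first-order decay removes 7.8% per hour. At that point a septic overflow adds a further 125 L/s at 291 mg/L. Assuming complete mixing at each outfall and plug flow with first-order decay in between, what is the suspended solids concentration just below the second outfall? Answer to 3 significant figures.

42.8 mg/L

Flow-weighted average: C = (970.0·30.00 + 87.00·253.0) / 1057 = 51110/1057 = 48.35 mg/L; combined flow 1057 L/s.
7.8%/h lost → k = −ln(1 − 0.078) = 0.08121 h⁻¹.
After decay, C = 48.35 × e^(−kt) = 48.35 × 0.2772 = 13.40 mg/L.
At the second outfall, C = (1057·13.40 + 125.0·291.0) / (1057 + 125.0) = 42.76 mg/L.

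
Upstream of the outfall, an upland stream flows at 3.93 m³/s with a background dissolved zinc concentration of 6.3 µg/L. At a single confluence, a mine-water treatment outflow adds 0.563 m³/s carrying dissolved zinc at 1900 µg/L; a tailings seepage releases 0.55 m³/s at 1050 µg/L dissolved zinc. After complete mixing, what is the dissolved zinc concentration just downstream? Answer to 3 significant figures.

Conservation of mass: C = (3.930·6.300 + 0.5630·1900 + 0.5500·1050) / 5.043 = 1672/5.043 = 331.5 µg/L.

332 µg/L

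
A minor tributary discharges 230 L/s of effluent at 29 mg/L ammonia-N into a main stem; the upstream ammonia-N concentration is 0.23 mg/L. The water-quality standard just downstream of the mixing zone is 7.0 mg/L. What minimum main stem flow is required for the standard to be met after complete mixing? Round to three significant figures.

Set C_mix = 7.0: (Q·0.2300 + 230.0·29.00) / (Q + 230.0) = 7.0
→ Q = 230.0·(29.00 − 7.0)/(7.0 − 0.2300) = 747.4 L/s.

747 L/s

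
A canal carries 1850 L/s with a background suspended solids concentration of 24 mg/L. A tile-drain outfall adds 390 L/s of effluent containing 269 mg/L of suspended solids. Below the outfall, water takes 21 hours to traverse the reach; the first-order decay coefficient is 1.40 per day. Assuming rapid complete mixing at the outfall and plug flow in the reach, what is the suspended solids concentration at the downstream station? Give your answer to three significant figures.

19.6 mg/L

Mass balance: C = (1850·24.00 + 390.0·269.0) / 2240 = 149300/2240 = 66.66 mg/L.
First-order decay: C = 66.66·exp(−k·t) = 66.66·0.2938 = 19.58 mg/L.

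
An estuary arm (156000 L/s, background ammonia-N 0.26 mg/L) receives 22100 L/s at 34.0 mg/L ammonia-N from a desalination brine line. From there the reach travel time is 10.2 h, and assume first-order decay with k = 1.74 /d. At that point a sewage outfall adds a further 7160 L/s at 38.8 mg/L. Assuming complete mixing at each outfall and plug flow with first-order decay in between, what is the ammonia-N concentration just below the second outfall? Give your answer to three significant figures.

3.54 mg/L

Mixed concentration C = ΣQC/ΣQ = (156000·0.2600 + 22100·34.00) / 178100 = 792000/178100 = 4.447 mg/L; combined flow 178100 L/s.
Applying C = C₀e^(−kt): 4.447 × 0.4774 = 2.123 mg/L.
At the second outfall, C = (178100·2.123 + 7160·38.80) / (178100 + 7160) = 3.540 mg/L.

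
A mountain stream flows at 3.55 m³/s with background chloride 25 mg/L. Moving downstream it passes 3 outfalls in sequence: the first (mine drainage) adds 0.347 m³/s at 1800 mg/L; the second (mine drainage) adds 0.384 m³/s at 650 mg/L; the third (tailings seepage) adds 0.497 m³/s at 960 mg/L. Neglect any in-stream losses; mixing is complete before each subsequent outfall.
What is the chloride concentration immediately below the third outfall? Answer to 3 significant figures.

Outfall 1: combined Q = 3.897 m³/s; C = (3.550·25.00 + 0.3470·1800)/3.897 = 183.1 mg/L.
Outfall 2: combined Q = 4.281 m³/s; C = (3.897·183.1 + 0.3840·650.0)/4.281 = 224.9 mg/L.
Outfall 3: combined Q = 4.778 m³/s; C = (4.281·224.9 + 0.4970·960.0)/4.778 = 301.4 mg/L.

301 mg/L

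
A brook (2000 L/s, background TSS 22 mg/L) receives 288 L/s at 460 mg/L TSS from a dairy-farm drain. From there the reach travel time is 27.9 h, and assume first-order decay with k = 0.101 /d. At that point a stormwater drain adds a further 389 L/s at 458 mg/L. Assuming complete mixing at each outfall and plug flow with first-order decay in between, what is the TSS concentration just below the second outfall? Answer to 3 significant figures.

125 mg/L

Mixed concentration C = ΣQC/ΣQ = (2000·22.00 + 288.0·460.0) / 2288 = 176500/2288 = 77.13 mg/L; combined flow 2288 L/s.
Applying C = C₀e^(−kt): 77.13 × 0.8892 = 68.59 mg/L.
At the second outfall, C = (2288·68.59 + 389.0·458.0) / (2288 + 389.0) = 125.2 mg/L.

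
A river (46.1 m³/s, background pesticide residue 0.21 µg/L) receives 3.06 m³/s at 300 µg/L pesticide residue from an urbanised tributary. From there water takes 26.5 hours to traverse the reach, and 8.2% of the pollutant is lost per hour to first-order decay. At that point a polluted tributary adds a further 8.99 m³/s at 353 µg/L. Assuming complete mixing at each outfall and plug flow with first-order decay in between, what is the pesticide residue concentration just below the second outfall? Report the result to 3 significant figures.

56.2 µg/L

Conservation of mass: C = (46.10·0.2100 + 3.060·300.0) / 49.16 = 927.7/49.16 = 18.87 µg/L; combined flow 49.16 m³/s.
8.2%/h lost → k = −ln(1 − 0.082) = 0.08556 h⁻¹.
First-order decay: C = 18.87·exp(−k·t) = 18.87·0.1036 = 1.955 µg/L.
At the second outfall, C = (49.16·1.955 + 8.990·353.0) / (49.16 + 8.990) = 56.23 µg/L.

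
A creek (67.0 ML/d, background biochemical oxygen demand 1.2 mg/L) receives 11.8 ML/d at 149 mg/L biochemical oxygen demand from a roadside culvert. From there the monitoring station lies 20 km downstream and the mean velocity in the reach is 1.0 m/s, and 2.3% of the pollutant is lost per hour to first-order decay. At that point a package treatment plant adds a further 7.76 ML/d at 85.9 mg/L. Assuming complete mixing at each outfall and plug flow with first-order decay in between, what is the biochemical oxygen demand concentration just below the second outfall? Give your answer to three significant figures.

Flow-weighted average: C = (67.00·1.200 + 11.80·149.0) / 78.80 = 1839/78.80 = 23.33 mg/L; combined flow 78.80 ML/d.
Travel time t = 20·1000 / 1.0 = 20000 s = 5.556 h.
2.3%/h lost → k = −ln(1 − 0.023) = 0.02327 h⁻¹.
Applying C = C₀e^(−kt): 23.33 × 0.8787 = 20.50 mg/L.
Second outfall: C = (78.80·20.50 + 7.760·85.90)/86.56 = 26.37 mg/L.

26.4 mg/L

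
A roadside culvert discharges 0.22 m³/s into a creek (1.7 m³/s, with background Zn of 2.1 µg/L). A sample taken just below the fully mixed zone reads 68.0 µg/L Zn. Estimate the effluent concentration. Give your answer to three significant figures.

Mass balance: 1.700·2.100 + 0.2200·Cₑ = 1.920·68.00
→ Cₑ = (1.920·68.00 − 1.700·2.100) / 0.2200 = 577.2 µg/L.

577 µg/L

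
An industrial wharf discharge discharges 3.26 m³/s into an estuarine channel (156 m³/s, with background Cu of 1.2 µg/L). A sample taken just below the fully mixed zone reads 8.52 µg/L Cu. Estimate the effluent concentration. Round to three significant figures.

Mass balance: 156.0·1.200 + 3.260·Cₑ = 159.3·8.520
→ Cₑ = (159.3·8.520 − 156.0·1.200) / 3.260 = 358.8 µg/L.

359 µg/L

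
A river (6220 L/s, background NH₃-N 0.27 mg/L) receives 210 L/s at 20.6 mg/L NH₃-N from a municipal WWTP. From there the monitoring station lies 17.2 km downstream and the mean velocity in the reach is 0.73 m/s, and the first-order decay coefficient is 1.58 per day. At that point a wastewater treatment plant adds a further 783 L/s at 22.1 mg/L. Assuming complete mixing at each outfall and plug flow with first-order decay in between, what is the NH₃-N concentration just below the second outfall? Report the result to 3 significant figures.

Conservation of mass: C = (6220·0.2700 + 210.0·20.60) / 6430 = 6005/6430 = 0.9340 mg/L; combined flow 6430 L/s.
Travel time t = 17.2·1000 / 0.73 = 23560 s = 6.545 h.
First-order decay: C = 0.9340·exp(−k·t) = 0.9340·0.6499 = 0.6070 mg/L.
Second outfall: C = (6430·0.6070 + 783.0·22.10)/7213 = 2.940 mg/L.

2.94 mg/L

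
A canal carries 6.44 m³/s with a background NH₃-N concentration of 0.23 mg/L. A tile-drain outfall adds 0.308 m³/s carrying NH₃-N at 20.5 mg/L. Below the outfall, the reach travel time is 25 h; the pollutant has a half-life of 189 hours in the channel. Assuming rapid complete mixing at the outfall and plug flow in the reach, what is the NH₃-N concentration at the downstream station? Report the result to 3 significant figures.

1.05 mg/L

Flow-weighted average: C = (6.440·0.2300 + 0.3080·20.50) / 6.748 = 7.795/6.748 = 1.155 mg/L.
Half-life 189 h → k = ln 2 / 189 = 0.003667 h⁻¹ = 0.08802 d⁻¹.
First-order decay: C = 1.155·exp(−k·t) = 1.155·0.9124 = 1.054 mg/L.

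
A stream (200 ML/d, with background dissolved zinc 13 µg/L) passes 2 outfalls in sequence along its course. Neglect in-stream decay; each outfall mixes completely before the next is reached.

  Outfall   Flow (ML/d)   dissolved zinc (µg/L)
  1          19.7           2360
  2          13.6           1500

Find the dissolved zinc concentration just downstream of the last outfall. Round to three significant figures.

298 µg/L

Outfall 1: combined Q = 219.7 ML/d; C = (200.0·13.00 + 19.70·2360)/219.7 = 223.5 µg/L.
Outfall 2: combined Q = 233.3 ML/d; C = (219.7·223.5 + 13.60·1500)/233.3 = 297.9 µg/L.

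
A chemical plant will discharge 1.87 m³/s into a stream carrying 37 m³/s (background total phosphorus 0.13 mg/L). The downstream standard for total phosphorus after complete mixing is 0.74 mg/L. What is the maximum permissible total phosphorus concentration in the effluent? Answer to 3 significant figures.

At the limit, (Qr·Cr + Qe·Cₑ)/(Qr + Qe) = 0.74:
Cₑ = (38.87·0.74 − 37.00·0.1300) / 1.870 = 12.81 mg/L.

12.8 mg/L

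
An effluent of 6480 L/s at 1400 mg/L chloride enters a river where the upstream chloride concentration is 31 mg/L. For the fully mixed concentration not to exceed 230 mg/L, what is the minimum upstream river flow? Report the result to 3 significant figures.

38100 L/s

Set C_mix = 230: (Q·31.00 + 6480·1400) / (Q + 6480) = 230
→ Q = 6480·(1400 − 230)/(230 − 31.00) = 38100 L/s.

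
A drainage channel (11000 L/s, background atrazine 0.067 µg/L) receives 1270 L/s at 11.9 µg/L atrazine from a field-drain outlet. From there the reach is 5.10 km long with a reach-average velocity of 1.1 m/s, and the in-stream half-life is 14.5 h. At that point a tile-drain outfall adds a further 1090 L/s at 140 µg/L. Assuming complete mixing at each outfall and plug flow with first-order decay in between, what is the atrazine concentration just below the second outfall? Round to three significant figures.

After mixing, C = (11000·0.06700 + 1270·11.90) / 12270 = 15850/12270 = 1.292 µg/L; combined flow 12270 L/s.
Travel time t = 5.10·1000 / 1.1 = 4636 s = 1.288 h.
Half-life 14.5 h → k = ln 2 / 14.5 = 0.04780 h⁻¹ = 1.147 d⁻¹.
First-order decay: C = 1.292·exp(−k·t) = 1.292·0.9403 = 1.215 µg/L.
At the second outfall, C = (12270·1.215 + 1090·140.0) / (12270 + 1090) = 12.54 µg/L.

12.5 µg/L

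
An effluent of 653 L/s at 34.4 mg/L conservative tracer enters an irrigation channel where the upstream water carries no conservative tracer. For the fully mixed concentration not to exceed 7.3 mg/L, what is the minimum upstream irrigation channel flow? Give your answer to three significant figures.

Set C_mix = 7.3: (Q·0 + 653.0·34.40) / (Q + 653.0) = 7.3
→ Q = 653.0·(34.40 − 7.3)/(7.3 − 0) = 2424 L/s.

2420 L/s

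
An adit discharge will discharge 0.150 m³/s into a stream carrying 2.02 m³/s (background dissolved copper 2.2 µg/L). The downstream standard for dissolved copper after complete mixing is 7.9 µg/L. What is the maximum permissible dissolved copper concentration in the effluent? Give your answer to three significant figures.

At the limit, (Qr·Cr + Qe·Cₑ)/(Qr + Qe) = 7.9:
Cₑ = (2.170·7.9 − 2.020·2.200) / 0.1500 = 84.66 µg/L.

84.7 µg/L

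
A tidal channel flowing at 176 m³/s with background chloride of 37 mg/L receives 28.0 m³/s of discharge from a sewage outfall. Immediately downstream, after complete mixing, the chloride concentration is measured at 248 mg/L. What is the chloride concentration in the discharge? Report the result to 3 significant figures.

Mass balance: 176.0·37.00 + 28.00·Cₑ = 204.0·248.0
→ Cₑ = (204.0·248.0 − 176.0·37.00) / 28.00 = 1574 mg/L.

1570 mg/L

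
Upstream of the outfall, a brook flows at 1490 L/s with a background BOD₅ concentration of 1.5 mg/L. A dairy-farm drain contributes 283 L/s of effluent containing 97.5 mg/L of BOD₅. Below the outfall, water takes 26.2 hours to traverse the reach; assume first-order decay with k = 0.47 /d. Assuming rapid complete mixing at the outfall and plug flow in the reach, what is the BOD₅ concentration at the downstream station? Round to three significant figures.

After mixing, C = (1490·1.500 + 283.0·97.50) / 1773 = 29830/1773 = 16.82 mg/L.
First-order decay: C = 16.82·exp(−k·t) = 16.82·0.5986 = 10.07 mg/L.

10.1 mg/L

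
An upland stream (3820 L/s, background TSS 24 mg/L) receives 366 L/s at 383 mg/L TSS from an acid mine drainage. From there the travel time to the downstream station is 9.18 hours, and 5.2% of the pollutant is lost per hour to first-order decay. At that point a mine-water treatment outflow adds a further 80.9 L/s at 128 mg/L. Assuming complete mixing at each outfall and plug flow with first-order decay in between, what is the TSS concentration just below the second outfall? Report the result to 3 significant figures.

35.7 mg/L

Mixed concentration C = ΣQC/ΣQ = (3820·24.00 + 366.0·383.0) / 4186 = 231900/4186 = 55.39 mg/L; combined flow 4186 L/s.
5.2%/h lost → k = −ln(1 − 0.052) = 0.05340 h⁻¹.
First-order decay: C = 55.39·exp(−k·t) = 55.39·0.6125 = 33.93 mg/L.
Second outfall: C = (4186·33.93 + 80.90·128.0)/4267 = 35.71 mg/L.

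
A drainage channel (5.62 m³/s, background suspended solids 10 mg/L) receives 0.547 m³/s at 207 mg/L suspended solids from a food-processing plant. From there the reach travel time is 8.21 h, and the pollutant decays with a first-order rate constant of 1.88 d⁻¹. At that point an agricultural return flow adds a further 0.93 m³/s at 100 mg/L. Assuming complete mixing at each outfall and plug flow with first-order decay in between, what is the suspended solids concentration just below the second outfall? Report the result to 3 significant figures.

Mass balance: C = (5.620·10.00 + 0.5470·207.0) / 6.167 = 169.4/6.167 = 27.47 mg/L; combined flow 6.167 m³/s.
Applying C = C₀e^(−kt): 27.47 × 0.5257 = 14.44 mg/L.
At the second outfall, C = (6.167·14.44 + 0.9300·100.0) / (6.167 + 0.9300) = 25.65 mg/L.

25.7 mg/L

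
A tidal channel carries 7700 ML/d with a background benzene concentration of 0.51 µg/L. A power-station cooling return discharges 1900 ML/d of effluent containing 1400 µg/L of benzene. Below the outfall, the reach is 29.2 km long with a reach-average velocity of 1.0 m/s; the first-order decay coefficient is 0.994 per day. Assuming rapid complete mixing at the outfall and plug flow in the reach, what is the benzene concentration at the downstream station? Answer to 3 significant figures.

198 µg/L

Mass balance: C = (7700·0.5100 + 1900·1400) / 9600 = 2664000/9600 = 277.5 µg/L.
Travel time t = 29.2·1000 / 1.0 = 29200 s = 8.111 h.
After decay, C = 277.5 × e^(−kt) = 277.5 × 0.7147 = 198.3 µg/L.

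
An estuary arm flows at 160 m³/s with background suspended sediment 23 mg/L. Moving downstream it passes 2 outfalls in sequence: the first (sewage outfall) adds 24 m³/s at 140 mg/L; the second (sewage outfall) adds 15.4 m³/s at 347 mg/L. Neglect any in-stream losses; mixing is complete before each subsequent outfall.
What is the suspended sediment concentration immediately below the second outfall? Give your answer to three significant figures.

Below outfall 1: Q → 184.0 m³/s, C = (160.0·23.00 + 24.00·140.0)/184.0 = 38.26 mg/L.
Below outfall 2: Q → 199.4 m³/s, C = (184.0·38.26 + 15.40·347.0)/199.4 = 62.11 mg/L.

62.1 mg/L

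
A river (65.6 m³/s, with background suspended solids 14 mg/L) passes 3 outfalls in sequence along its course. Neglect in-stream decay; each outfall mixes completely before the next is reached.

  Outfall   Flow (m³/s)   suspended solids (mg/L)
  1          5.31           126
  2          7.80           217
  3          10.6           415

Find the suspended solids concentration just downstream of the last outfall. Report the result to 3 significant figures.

Outfall 1: combined Q = 70.91 m³/s; C = (65.60·14.00 + 5.310·126.0)/70.91 = 22.39 mg/L.
Outfall 2: combined Q = 78.71 m³/s; C = (70.91·22.39 + 7.800·217.0)/78.71 = 41.67 mg/L.
Outfall 3: combined Q = 89.31 m³/s; C = (78.71·41.67 + 10.60·415.0)/89.31 = 85.98 mg/L.

86.0 mg/L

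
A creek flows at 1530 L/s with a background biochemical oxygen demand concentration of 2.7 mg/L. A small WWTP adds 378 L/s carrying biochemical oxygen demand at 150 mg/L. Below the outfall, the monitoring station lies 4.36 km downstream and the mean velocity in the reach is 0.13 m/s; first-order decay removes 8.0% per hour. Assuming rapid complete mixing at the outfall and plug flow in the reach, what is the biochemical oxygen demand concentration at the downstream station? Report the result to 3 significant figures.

14.7 mg/L

After mixing, C = (1530·2.700 + 378.0·150.0) / 1908 = 60830/1908 = 31.88 mg/L.
Travel time t = 4.36·1000 / 0.13 = 33540 s = 9.316 h.
8.0%/h lost → k = −ln(1 − 0.08) = 0.08338 h⁻¹.
Applying C = C₀e^(−kt): 31.88 × 0.4599 = 14.66 mg/L.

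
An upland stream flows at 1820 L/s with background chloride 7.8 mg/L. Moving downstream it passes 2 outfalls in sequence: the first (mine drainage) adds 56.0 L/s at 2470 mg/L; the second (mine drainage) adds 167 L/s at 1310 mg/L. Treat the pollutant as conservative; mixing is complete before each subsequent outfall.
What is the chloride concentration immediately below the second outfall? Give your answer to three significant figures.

182 mg/L

Outfall 1: combined Q = 1876 L/s; C = (1820·7.800 + 56.00·2470)/1876 = 81.30 mg/L.
Outfall 2: combined Q = 2043 L/s; C = (1876·81.30 + 167.0·1310)/2043 = 181.7 mg/L.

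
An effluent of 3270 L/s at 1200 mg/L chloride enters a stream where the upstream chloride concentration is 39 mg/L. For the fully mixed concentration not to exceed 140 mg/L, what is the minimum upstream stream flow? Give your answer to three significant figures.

34300 L/s

Set C_mix = 140: (Q·39.00 + 3270·1200) / (Q + 3270) = 140
→ Q = 3270·(1200 − 140)/(140 − 39.00) = 34320 L/s.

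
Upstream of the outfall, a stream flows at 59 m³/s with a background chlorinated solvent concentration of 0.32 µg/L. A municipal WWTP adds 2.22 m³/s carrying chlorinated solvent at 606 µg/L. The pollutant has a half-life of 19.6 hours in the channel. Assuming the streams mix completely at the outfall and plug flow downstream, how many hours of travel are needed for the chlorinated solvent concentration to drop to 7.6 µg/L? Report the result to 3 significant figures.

Mixed concentration C = ΣQC/ΣQ = (59.00·0.3200 + 2.220·606.0) / 61.22 = 1364/61.22 = 22.28 µg/L.
Half-life 19.6 h → k = ln 2 / 19.6 = 0.03536 h⁻¹ = 0.8488 d⁻¹.
22.28·exp(−k·t) = 7.6 → t = ln(22.28/7.6)/k = 109500 s = 30.42 h.

30.4 h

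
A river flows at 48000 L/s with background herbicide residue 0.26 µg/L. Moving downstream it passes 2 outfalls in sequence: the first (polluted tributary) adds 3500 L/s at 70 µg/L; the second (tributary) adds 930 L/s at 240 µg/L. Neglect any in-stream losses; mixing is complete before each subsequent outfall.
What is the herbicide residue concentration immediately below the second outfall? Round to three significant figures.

Outfall 1: combined Q = 51500 L/s; C = (48000·0.2600 + 3500·70.00)/51500 = 5.000 µg/L.
Outfall 2: combined Q = 52430 L/s; C = (51500·5.000 + 930.0·240.0)/52430 = 9.168 µg/L.

9.17 µg/L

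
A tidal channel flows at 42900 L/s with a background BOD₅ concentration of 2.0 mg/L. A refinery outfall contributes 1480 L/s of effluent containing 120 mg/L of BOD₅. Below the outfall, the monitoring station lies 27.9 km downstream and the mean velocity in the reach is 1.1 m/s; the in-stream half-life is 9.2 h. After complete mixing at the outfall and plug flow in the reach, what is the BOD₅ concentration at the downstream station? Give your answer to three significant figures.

Flow-weighted average: C = (42900·2.000 + 1480·120.0) / 44380 = 263400/44380 = 5.935 mg/L.
Travel time t = 27.9·1000 / 1.1 = 25360 s = 7.045 h.
Half-life 9.2 h → k = ln 2 / 9.2 = 0.07534 h⁻¹ = 1.808 d⁻¹.
Decay over the reach: 5.935·exp(−kt) = 5.935·0.5881 = 3.491 mg/L.

3.49 mg/L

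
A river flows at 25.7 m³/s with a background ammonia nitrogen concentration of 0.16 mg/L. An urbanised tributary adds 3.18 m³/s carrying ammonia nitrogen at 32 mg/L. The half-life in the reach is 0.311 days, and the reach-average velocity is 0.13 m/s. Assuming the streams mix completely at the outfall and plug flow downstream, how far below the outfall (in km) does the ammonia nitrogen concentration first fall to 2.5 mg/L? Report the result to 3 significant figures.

After mixing, C = (25.70·0.1600 + 3.180·32.00) / 28.88 = 105.9/28.88 = 3.666 mg/L.
Half-life 0.311 d → k = ln 2 / 0.311 = 2.229 d⁻¹.
Set 3.666·exp(−k·t) = 2.5 → t = ln(3.666/2.5)/k = 14840 s = 4.122 h.
Distance = v·t = 0.13·14840 = 1929 m = 1.929 km.

1.93 km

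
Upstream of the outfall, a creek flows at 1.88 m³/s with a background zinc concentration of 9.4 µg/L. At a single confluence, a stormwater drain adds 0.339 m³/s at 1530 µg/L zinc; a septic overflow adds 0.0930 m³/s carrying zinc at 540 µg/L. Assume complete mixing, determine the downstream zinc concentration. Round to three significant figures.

254 µg/L

Flow-weighted average: C = (1.880·9.400 + 0.3390·1530 + 0.09300·540.0) / 2.312 = 586.6/2.312 = 253.7 µg/L.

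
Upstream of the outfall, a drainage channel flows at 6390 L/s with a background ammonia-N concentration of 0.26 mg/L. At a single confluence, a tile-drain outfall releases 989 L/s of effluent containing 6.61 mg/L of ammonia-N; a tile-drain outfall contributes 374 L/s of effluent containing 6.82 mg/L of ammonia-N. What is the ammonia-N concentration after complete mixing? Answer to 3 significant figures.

1.39 mg/L

Conservation of mass: C = (6390·0.2600 + 989.0·6.610 + 374.0·6.820) / 7753 = 10750/7753 = 1.386 mg/L.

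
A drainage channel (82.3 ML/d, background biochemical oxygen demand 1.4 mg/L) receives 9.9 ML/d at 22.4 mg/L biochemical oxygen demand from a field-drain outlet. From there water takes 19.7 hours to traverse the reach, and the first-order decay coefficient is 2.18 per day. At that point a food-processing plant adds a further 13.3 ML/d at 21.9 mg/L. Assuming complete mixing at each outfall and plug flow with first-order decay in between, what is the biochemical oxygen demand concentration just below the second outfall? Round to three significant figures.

Flow-weighted average: C = (82.30·1.400 + 9.900·22.40) / 92.20 = 337.0/92.20 = 3.655 mg/L; combined flow 92.20 ML/d.
After decay, C = 3.655 × e^(−kt) = 3.655 × 0.1671 = 0.6106 mg/L.
At the second outfall, C = (92.20·0.6106 + 13.30·21.90) / (92.20 + 13.30) = 3.294 mg/L.

3.29 mg/L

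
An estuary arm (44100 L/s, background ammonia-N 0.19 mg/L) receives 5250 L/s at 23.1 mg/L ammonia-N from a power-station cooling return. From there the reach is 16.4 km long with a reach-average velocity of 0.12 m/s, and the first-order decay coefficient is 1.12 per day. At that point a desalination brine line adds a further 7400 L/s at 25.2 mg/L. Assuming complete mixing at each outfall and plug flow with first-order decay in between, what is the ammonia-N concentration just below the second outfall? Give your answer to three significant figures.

Mass balance: C = (44100·0.1900 + 5250·23.10) / 49350 = 129700/49350 = 2.627 mg/L; combined flow 49350 L/s.
Travel time t = 16.4·1000 / 0.12 = 136700 s = 37.96 h.
First-order decay: C = 2.627·exp(−k·t) = 2.627·0.1701 = 0.4468 mg/L.
Second outfall: C = (49350·0.4468 + 7400·25.20)/56750 = 3.675 mg/L.

3.67 mg/L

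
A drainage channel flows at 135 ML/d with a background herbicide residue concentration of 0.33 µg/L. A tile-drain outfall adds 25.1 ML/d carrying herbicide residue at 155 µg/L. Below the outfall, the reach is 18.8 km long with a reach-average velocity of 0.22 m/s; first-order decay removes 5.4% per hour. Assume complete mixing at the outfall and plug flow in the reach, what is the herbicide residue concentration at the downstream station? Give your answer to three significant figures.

6.58 µg/L

Mass balance: C = (135.0·0.3300 + 25.10·155.0) / 160.1 = 3935/160.1 = 24.58 µg/L.
Travel time t = 18.8·1000 / 0.22 = 85450 s = 23.74 h.
5.4%/h lost → k = −ln(1 − 0.054) = 0.05551 h⁻¹.
First-order decay: C = 24.58·exp(−k·t) = 24.58·0.2677 = 6.581 µg/L.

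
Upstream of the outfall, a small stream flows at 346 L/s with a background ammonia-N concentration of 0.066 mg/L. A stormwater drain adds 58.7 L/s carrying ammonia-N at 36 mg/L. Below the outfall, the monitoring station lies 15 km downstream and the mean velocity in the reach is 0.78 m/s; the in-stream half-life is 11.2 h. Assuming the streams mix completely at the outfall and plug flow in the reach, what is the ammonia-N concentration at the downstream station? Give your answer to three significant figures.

Conservation of mass: C = (346.0·0.06600 + 58.70·36.00) / 404.7 = 2136/404.7 = 5.278 mg/L.
Travel time t = 15·1000 / 0.78 = 19230 s = 5.342 h.
Half-life 11.2 h → k = ln 2 / 11.2 = 0.06189 h⁻¹ = 1.485 d⁻¹.
Applying C = C₀e^(−kt): 5.278 × 0.7185 = 3.792 mg/L.

3.79 mg/L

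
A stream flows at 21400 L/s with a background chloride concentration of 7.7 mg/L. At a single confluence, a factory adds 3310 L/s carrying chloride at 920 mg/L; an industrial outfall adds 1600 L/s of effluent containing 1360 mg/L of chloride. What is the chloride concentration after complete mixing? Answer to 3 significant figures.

205 mg/L

After mixing, C = (21400·7.700 + 3310·920.0 + 1600·1360) / 26310 = 5386000/26310 = 204.7 mg/L.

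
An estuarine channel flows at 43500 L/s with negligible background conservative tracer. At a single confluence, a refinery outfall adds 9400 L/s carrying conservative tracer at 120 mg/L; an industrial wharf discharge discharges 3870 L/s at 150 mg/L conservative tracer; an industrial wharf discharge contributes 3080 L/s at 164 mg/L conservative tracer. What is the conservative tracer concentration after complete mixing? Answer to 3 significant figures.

Mixed concentration C = ΣQC/ΣQ = (43500·0 + 9400·120.0 + 3870·150.0 + 3080·164.0) / 59850 = 2214000/59850 = 36.99 mg/L.

37.0 mg/L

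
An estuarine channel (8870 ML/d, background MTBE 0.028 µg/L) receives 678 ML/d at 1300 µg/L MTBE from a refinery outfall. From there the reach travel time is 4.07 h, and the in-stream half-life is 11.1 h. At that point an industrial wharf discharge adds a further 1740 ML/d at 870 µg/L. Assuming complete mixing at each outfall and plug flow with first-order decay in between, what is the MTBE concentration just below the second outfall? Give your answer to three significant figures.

195 µg/L

Mixed concentration C = ΣQC/ΣQ = (8870·0.02800 + 678.0·1300) / 9548 = 881600/9548 = 92.34 µg/L; combined flow 9548 ML/d.
Half-life 11.1 h → k = ln 2 / 11.1 = 0.06245 h⁻¹ = 1.499 d⁻¹.
After decay, C = 92.34 × e^(−kt) = 92.34 × 0.7756 = 71.62 µg/L.
At the second outfall, C = (9548·71.62 + 1740·870.0) / (9548 + 1740) = 194.7 µg/L.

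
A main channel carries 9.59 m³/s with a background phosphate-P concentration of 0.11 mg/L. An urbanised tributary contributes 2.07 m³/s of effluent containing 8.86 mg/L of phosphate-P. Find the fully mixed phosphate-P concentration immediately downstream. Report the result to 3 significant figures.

1.66 mg/L

Flow-weighted average: C = (9.590·0.1100 + 2.070·8.860) / 11.66 = 19.40/11.66 = 1.663 mg/L.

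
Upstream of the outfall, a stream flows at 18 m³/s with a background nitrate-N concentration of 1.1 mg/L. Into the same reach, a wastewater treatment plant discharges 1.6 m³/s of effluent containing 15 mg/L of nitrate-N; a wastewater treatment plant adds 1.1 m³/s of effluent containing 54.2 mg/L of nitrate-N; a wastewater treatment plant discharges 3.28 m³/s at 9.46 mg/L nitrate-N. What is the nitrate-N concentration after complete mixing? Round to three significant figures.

Conservation of mass: C = (18.00·1.100 + 1.600·15.00 + 1.100·54.20 + 3.280·9.460) / 23.98 = 134.4/23.98 = 5.607 mg/L.

5.61 mg/L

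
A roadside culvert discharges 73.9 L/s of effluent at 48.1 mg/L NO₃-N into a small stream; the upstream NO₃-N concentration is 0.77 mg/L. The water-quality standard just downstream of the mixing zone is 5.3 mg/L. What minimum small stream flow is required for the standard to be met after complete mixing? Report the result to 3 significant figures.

Set C_mix = 5.3: (Q·0.7700 + 73.90·48.10) / (Q + 73.90) = 5.3
→ Q = 73.90·(48.10 − 5.3)/(5.3 − 0.7700) = 698.2 L/s.

698 L/s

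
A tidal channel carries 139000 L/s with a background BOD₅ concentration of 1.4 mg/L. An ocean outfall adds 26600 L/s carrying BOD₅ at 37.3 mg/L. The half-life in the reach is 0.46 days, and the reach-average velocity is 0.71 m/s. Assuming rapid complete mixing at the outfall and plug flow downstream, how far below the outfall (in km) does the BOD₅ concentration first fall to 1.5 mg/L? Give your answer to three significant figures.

Mass balance: C = (139000·1.400 + 26600·37.30) / 165600 = 1187000/165600 = 7.167 mg/L.
Half-life 0.46 d → k = ln 2 / 0.46 = 1.507 d⁻¹.
Set 7.167·exp(−k·t) = 1.5 → t = ln(7.167/1.5)/k = 89680 s = 24.91 h.
Distance = v·t = 0.71·89680 = 63670 m = 63.67 km.

63.7 km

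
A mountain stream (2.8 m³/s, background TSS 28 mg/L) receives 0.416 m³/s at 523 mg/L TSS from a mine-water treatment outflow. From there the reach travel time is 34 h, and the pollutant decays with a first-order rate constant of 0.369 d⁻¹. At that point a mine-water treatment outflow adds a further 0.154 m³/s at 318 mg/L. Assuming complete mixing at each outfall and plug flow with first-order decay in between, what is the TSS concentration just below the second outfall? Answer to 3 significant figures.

66.6 mg/L

After mixing, C = (2.800·28.00 + 0.4160·523.0) / 3.216 = 296.0/3.216 = 92.03 mg/L; combined flow 3.216 m³/s.
Applying C = C₀e^(−kt): 92.03 × 0.5929 = 54.56 mg/L.
Second outfall: C = (3.216·54.56 + 0.1540·318.0)/3.370 = 66.60 mg/L.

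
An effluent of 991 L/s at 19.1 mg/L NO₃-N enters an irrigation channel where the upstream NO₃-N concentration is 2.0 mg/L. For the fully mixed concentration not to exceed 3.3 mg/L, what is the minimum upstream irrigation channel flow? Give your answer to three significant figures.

12000 L/s

Set C_mix = 3.3: (Q·2.000 + 991.0·19.10) / (Q + 991.0) = 3.3
→ Q = 991.0·(19.10 − 3.3)/(3.3 − 2.000) = 12040 L/s.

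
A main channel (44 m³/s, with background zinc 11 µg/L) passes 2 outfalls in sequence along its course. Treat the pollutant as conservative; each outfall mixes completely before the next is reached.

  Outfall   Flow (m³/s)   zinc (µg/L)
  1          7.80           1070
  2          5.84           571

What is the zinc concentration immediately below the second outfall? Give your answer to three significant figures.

After outfall 1: Q = 44.00 + 7.800 = 51.80 m³/s; C = (44.00·11.00 + 7.800·1070)/51.80 = 170.5 µg/L.
After outfall 2: Q = 51.80 + 5.840 = 57.64 m³/s; C = (51.80·170.5 + 5.840·571.0)/57.64 = 211.0 µg/L.

211 µg/L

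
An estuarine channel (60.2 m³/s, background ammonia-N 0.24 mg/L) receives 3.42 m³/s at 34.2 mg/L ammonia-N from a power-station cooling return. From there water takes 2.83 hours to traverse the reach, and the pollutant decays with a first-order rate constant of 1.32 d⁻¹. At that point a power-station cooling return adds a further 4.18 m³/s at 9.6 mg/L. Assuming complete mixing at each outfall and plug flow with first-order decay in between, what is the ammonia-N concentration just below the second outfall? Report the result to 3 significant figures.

After mixing, C = (60.20·0.2400 + 3.420·34.20) / 63.62 = 131.4/63.62 = 2.066 mg/L; combined flow 63.62 m³/s.
After decay, C = 2.066 × e^(−kt) = 2.066 × 0.8559 = 1.768 mg/L.
At the second outfall, C = (63.62·1.768 + 4.180·9.600) / (63.62 + 4.180) = 2.251 mg/L.

2.25 mg/L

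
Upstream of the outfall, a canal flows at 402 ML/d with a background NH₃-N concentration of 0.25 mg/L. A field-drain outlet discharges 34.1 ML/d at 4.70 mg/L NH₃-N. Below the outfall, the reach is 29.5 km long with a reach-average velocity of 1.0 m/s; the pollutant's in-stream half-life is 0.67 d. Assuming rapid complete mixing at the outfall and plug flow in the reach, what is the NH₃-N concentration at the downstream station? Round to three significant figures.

0.420 mg/L

Conservation of mass: C = (402.0·0.2500 + 34.10·4.700) / 436.1 = 260.8/436.1 = 0.5980 mg/L.
Travel time t = 29.5·1000 / 1.0 = 29500 s = 8.194 h.
Half-life 0.67 d → k = ln 2 / 0.67 = 1.035 d⁻¹.
First-order decay: C = 0.5980·exp(−k·t) = 0.5980·0.7024 = 0.4200 mg/L.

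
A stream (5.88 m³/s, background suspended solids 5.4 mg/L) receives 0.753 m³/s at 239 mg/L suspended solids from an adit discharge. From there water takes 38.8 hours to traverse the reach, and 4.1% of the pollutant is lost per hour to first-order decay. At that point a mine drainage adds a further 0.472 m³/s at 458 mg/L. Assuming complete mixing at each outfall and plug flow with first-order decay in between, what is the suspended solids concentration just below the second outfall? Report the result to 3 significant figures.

Mass balance: C = (5.880·5.400 + 0.7530·239.0) / 6.633 = 211.7/6.633 = 31.92 mg/L; combined flow 6.633 m³/s.
4.1%/h lost → k = −ln(1 − 0.041) = 0.04186 h⁻¹.
After decay, C = 31.92 × e^(−kt) = 31.92 × 0.1970 = 6.289 mg/L.
Second outfall: C = (6.633·6.289 + 0.4720·458.0)/7.105 = 36.30 mg/L.

36.3 mg/L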